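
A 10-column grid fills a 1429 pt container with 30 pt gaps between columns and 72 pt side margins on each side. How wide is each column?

Take off 144 pt of margins, leaving 1285 pt.
10c + 9·30 = 1285 → 10c = 1015 → c = 101.5 pt.

101.5 pt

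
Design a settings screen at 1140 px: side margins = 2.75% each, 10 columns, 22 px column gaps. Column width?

Margins: 2.75% × 1140 = 31.35 px each, so content = 1140 − 62.7 = 1077.3 px.
10c + 9·22 = 1077.3 → 10c = 879.3 → c = 87.93 px.

87.93 px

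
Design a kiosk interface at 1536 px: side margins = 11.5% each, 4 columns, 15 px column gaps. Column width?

284.43 px

Each margin = 11.5% of 1536 = 176.64 px; content = 1536 − 2·176.64 = 1182.72 px.
1182.72 − 3·15 = 1137.72; ÷4 gives c = 284.43 px.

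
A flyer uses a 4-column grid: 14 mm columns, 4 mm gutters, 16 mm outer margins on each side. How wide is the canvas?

100 mm

Total width: 2·16 + 4·14 + 3·4 = 100 mm.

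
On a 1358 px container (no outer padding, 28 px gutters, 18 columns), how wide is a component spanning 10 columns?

1358 − 17·28 = 882; ÷18 gives c = 49 px.
10-column span = 10·49 + 9·28 = 742 px.

742 px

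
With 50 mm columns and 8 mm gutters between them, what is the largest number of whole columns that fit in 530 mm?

9 columns: 9·50 + 8·8 = 514 mm ≤ 530.
10 columns: 572 mm > 530. So 9.

9 columns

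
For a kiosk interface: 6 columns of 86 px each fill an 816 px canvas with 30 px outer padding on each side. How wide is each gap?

Content width = 816 − 2·30 = 756 px.
6 columns take 6·86 = 516 px; remaining 240 splits into 5 gaps.
g = 240 / 5 = 48 px.

48 px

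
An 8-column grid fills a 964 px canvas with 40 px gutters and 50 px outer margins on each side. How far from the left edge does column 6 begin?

615 px

Inside the margins: 964 − 100 = 864 px.
864 − 7·40 = 584; ÷8 gives c = 73 px.
Before column 6: the margin + 5 columns + 5 gutters.
Offset = 50 + 5·(73 + 40) = 50 + 565 = 615 px.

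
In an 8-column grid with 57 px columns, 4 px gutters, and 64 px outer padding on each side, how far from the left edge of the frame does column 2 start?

125 px

Column 2 starts at margin + 1·(column + gutter) = 64 + 1·61 = 125 px.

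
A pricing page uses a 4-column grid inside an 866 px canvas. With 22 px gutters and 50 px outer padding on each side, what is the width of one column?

175 px

Take off 100 px of margins, leaving 766 px.
4c + 3·22 = 766 → 4c = 700 → c = 175 px.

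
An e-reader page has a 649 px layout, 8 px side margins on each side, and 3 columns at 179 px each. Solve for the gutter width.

Inside the margins: 649 − 16 = 633 px.
Columns use 537 px, leaving 96 px across 2 gutters = 48 px each.

48 px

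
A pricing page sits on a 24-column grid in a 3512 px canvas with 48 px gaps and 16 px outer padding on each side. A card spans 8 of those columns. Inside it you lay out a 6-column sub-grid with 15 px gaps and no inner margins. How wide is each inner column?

175.5 px

Inside the margins: 3512 − 32 = 3480 px.
Subtracting 23 gaps of 48 leaves 2376 for 24 columns, so c = 99 px.
8 columns plus 7 gaps: 792 + 336 = 1128 px.
1128 − 5·15 = 1053; ÷6 gives d = 175.5 px.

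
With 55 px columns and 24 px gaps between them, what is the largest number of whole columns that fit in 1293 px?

16 columns

k columns need k·55 + (k−1)·24 = k·79 − 24.
k·79 − 24 ≤ 1293 → k ≤ 1317 / 79 ≈ 16.67, so k = 16.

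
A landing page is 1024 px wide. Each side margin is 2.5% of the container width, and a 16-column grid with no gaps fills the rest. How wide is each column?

60.8 px

1024 × (1 − 2·2.5%) = 1024 × 95% = 972.8 px for the columns.
With no gaps, each column is 972.8/16 = 60.8 px.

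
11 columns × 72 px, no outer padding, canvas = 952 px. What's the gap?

16 px

Columns use 792 px, leaving 160 px across 10 gaps = 16 px each.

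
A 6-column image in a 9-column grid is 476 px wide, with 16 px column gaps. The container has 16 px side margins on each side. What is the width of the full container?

754 px

6 columns + 5 column gaps: 6c + 5·16 = 476.
6c = 476 − 80 = 396, so c = 66 px.
Container = 2·16 + 9·66 + 8·16 = 32 + 594 + 128 = 754 px.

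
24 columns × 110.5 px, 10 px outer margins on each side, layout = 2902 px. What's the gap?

Subtract both margins: 2902 − 2·10 = 2882 px.
24·110.5 + 23g = 2882 → 23g = 230 → g = 10 px.

10 px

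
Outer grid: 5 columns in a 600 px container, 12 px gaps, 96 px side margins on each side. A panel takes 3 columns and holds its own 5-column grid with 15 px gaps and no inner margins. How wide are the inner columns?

Inside the margins: 600 − 192 = 408 px.
5c + 4·12 = 408 → 5c = 360 → c = 72 px.
3-column span = 3·72 + 2·12 = 240 px.
240 − 4·15 = 180; ÷5 gives d = 36 px.

36 px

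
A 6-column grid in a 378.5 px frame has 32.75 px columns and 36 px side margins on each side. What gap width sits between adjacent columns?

Take off 72 px of margins, leaving 306.5 px.
Columns use 196.5 px, leaving 110 px across 5 gaps = 22 px each.

22 px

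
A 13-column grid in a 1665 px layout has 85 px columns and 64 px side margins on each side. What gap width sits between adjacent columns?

Inside the margins: 1665 − 128 = 1537 px.
Columns use 1105 px, leaving 432 px across 12 gaps = 36 px each.

36 px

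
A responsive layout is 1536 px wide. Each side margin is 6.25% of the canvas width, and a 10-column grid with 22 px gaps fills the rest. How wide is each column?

114.6 px

1536 × (1 − 2·6.25%) = 1536 × 87.5% = 1344 px for the columns.
Subtracting 9 gaps of 22 leaves 1146 for 10 columns, so c = 114.6 px.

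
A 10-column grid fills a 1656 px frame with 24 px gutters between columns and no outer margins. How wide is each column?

10 columns + 9 gutters: 10c + 9·24 = 1656.
10c = 1656 − 216 = 1440, so c = 144 px.

144 px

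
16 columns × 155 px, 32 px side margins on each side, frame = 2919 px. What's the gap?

25 px

Take off 64 px of margins, leaving 2855 px.
Columns use 2480 px, leaving 375 px across 15 gaps = 25 px each.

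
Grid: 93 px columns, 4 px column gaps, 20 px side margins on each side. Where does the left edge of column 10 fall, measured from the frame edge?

893 px

Before column 10: the margin + 9 columns + 9 column gaps.
Offset = 20 + 9·(93 + 4) = 20 + 873 = 893 px.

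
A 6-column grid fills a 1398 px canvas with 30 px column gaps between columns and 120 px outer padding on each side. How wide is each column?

Take off 240 px of margins, leaving 1158 px.
Subtracting 5 column gaps of 30 leaves 1008 for 6 columns, so c = 168 px.

168 px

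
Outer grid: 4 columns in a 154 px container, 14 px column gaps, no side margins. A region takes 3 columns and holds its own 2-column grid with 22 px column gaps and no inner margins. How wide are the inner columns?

45 px

154 − 3·14 = 112; ÷4 gives c = 28 px.
3 columns plus 2 column gaps: 84 + 28 = 112 px.
Subtracting 1 column gap of 22 leaves 90 for 2 columns, so d = 45 px.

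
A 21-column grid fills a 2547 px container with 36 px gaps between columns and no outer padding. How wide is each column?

87 px

2547 − 20·36 = 1827; ÷21 gives c = 87 px.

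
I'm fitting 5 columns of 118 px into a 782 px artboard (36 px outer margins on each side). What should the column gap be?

30 px

Inside the margins: 782 − 72 = 710 px.
5 columns take 5·118 = 590 px; remaining 120 splits into 4 column gaps.
g = 120 / 4 = 30 px.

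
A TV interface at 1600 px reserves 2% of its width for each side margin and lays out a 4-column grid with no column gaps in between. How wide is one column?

384 px

Margins: 2% × 1600 = 32 px each, so content = 1600 − 64 = 1536 px.
1536 / 4 = 384 px per column.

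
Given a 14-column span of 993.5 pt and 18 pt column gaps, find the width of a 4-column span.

993.5 − 13·18 = 759.5; ÷14 gives c = 54.25 pt.
Span of 4: 4·54.25 + 3·18 = 217 + 54 = 271 pt.

271 pt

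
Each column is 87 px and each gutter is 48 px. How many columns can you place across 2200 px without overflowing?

Each extra column adds 87 + 48 = 135 px.
(2200 + 48) / 135 = 16.65, so 16 columns fit.

16 columns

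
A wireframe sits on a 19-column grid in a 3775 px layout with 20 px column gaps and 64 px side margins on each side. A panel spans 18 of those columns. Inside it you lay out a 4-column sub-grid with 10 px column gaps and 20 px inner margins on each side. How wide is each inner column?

Outer content = 3775 − 2·64 = 3647 px.
Subtracting 18 column gaps of 20 leaves 3287 for 19 columns, so c = 173 px.
18 columns plus 17 column gaps: 3114 + 340 = 3454 px.
Inner content = 3454 − 2·20 = 3414 px.
4 columns + 3 column gaps: 4d + 3·10 = 3414.
4d = 3414 − 30 = 3384, so d = 846 px.

846 px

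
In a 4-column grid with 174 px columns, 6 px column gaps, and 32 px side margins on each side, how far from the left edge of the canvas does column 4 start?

572 px

Before column 4: the margin + 3 columns + 3 column gaps.
Offset = 32 + 3·(174 + 6) = 32 + 540 = 572 px.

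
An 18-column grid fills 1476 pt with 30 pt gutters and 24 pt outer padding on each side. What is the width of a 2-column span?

Take off 48 pt of margins, leaving 1428 pt.
1428 − 17·30 = 918; ÷18 gives c = 51 pt.
Span of 2: 2·51 + 1·30 = 102 + 30 = 132 pt.

132 pt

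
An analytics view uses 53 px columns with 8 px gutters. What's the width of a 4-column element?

236 px

4-column span = 4·53 + 3·8 = 236 px.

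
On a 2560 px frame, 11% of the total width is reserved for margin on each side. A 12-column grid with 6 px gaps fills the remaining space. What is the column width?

160.9 px

Margins: 11% × 2560 = 281.6 px each, so content = 2560 − 563.2 = 1996.8 px.
12c + 11·6 = 1996.8 → 12c = 1930.8 → c = 160.9 px.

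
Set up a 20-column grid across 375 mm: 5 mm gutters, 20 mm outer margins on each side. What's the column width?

Subtract both margins: 375 − 2·20 = 335 mm.
Subtracting 19 gutters of 5 leaves 240 for 20 columns, so c = 12 mm.

12 mm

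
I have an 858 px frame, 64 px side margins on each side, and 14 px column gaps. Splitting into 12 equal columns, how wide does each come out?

48 px

Inside the margins: 858 − 128 = 730 px.
12 columns + 11 column gaps: 12c + 11·14 = 730.
12c = 730 − 154 = 576, so c = 48 px.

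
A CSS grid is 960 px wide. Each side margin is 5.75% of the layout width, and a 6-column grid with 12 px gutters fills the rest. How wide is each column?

960 × (1 − 2·5.75%) = 960 × 88.5% = 849.6 px for the columns.
Subtracting 5 gutters of 12 leaves 789.6 for 6 columns, so c = 131.6 px.

131.6 px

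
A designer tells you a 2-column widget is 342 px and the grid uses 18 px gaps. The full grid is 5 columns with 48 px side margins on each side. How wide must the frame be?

2c + 1·18 = 342 → 2c = 324 → c = 162 px.
Adding margins, columns and gutters: 96 + 810 + 72 = 978 px.

978 px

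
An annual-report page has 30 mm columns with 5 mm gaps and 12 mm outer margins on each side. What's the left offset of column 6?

Before column 6: the margin + 5 columns + 5 gaps.
Offset = 12 + 5·(30 + 5) = 12 + 175 = 187 mm.

187 mm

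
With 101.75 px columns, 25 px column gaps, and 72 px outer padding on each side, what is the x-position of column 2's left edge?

198.75 px

Each column+gutter stride is 126.75 px; 1 of them past the 72 px margin is 72 + 126.75 = 198.75 px.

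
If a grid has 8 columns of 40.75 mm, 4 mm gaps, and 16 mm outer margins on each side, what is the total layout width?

Layout = 2·16 + 8·40.75 + 7·4 = 32 + 326 + 28 = 386 mm.

386 mm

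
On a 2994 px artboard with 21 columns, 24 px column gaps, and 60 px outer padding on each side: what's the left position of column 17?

Content = 2994 − 2·60 = 2874 px.
21 columns + 20 column gaps: 21c + 20·24 = 2874.
21c = 2874 − 480 = 2394, so c = 114 px.
Before column 17: the margin + 16 columns + 16 column gaps.
Offset = 60 + 16·(114 + 24) = 60 + 2208 = 2268 px.

2268 px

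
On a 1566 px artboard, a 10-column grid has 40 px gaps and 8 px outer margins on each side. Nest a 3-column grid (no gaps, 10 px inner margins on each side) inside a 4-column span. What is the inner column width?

Inside the margins: 1566 − 16 = 1550 px.
10 columns + 9 gaps: 10c + 9·40 = 1550.
10c = 1550 − 360 = 1190, so c = 119 px.
4 columns plus 3 gaps: 476 + 120 = 596 px.
Inner content = 596 − 2·10 = 576 px.
576 / 3 = 192 px per column.

192 px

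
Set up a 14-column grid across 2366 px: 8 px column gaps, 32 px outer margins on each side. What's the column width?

157 px

Content width = 2366 − 2·32 = 2302 px.
2302 − 13·8 = 2198; ÷14 gives c = 157 px.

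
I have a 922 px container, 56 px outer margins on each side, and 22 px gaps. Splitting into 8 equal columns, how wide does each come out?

82 px

Subtract both margins: 922 − 2·56 = 810 px.
810 − 7·22 = 656; ÷8 gives c = 82 px.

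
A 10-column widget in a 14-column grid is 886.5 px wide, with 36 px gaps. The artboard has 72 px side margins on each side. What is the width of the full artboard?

1399.5 px

10 columns + 9 gaps: 10c + 9·36 = 886.5.
10c = 886.5 − 324 = 562.5, so c = 56.25 px.
Adding margins, columns and gutters: 144 + 787.5 + 468 = 1399.5 px.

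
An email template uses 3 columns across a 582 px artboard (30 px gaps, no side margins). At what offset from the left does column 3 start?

408 px

582 − 2·30 = 522; ÷3 gives c = 174 px.
Before column 3: 2 columns + 2 gaps.
Offset = 2·(174 + 30) = 2·204 = 408 px.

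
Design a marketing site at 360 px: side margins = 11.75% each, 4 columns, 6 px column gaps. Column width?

64.35 px

Margins: 11.75% × 360 = 42.3 px each, so content = 360 − 84.6 = 275.4 px.
4 columns + 3 column gaps: 4c + 3·6 = 275.4.
4c = 275.4 − 18 = 257.4, so c = 64.35 px.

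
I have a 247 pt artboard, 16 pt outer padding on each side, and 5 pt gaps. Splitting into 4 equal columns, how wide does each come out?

50 pt

Content width = 247 − 2·16 = 215 pt.
215 − 3·5 = 200; ÷4 gives c = 50 pt.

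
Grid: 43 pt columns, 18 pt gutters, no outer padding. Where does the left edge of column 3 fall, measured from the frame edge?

Each column+gutter stride is 61 pt; with no margin, 2 of them is 122 pt.

122 pt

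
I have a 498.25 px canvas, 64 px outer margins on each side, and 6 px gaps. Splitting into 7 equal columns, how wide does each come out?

47.75 px

Content width = 498.25 − 2·64 = 370.25 px.
370.25 − 6·6 = 334.25; ÷7 gives c = 47.75 px.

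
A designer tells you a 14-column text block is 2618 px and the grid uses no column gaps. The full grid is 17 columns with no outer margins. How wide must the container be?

2618 / 14 = 187 px per column.
Container = 17·187 = 3179 = 3179 px.

3179 px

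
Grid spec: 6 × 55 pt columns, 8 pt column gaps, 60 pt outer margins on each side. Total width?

490 pt

Container = 2·60 + 6·55 + 5·8 = 120 + 330 + 40 = 490 pt.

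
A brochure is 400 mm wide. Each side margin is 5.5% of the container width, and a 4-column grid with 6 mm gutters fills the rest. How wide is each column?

Each margin = 5.5% of 400 = 22 mm; content = 400 − 2·22 = 356 mm.
4c + 3·6 = 356 → 4c = 338 → c = 84.5 mm.

84.5 mm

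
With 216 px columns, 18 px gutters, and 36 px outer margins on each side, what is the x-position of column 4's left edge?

Column 4 starts at margin + 3·(column + gutter) = 36 + 3·234 = 738 px.

738 px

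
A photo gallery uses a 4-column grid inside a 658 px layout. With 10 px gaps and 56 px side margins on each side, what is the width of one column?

129 px

Take off 112 px of margins, leaving 546 px.
4 columns + 3 gaps: 4c + 3·10 = 546.
4c = 546 − 30 = 516, so c = 129 px.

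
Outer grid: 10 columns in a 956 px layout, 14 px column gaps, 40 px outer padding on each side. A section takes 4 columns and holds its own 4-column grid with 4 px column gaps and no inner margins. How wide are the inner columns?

82.5 px

Subtract both margins: 956 − 2·40 = 876 px.
876 − 9·14 = 750; ÷10 gives c = 75 px.
4 columns plus 3 column gaps: 300 + 42 = 342 px.
Subtracting 3 column gaps of 4 leaves 330 for 4 columns, so d = 82.5 px.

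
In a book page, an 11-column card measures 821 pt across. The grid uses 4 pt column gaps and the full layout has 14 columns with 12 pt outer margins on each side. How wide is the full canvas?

1070 pt

11 columns + 10 column gaps: 11c + 10·4 = 821.
11c = 821 − 40 = 781, so c = 71 pt.
Total width: 2·12 + 14·71 + 13·4 = 1070 pt.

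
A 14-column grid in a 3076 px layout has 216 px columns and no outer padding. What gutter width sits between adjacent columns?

Columns use 3024 px, leaving 52 px across 13 gutters = 4 px each.

4 px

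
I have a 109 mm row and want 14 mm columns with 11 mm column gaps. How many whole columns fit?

k columns need k·14 + (k−1)·11 = k·25 − 11.
k·25 − 11 ≤ 109 → k ≤ 120 / 25 ≈ 4.80, so k = 4.

4 columns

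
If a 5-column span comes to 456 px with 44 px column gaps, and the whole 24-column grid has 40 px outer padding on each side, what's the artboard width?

2436 px

456 − 4·44 = 280; ÷5 gives c = 56 px.
Total width: 2·40 + 24·56 + 23·44 = 2436 px.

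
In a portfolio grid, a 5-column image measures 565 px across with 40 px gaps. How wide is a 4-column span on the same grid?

Subtracting 4 gaps of 40 leaves 405 for 5 columns, so c = 81 px.
4-column span = 4·81 + 3·40 = 444 px.

444 px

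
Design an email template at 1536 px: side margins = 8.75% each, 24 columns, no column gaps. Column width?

1536 × (1 − 2·8.75%) = 1536 × 82.5% = 1267.2 px for the columns.
1267.2 / 24 = 52.8 px per column.

52.8 px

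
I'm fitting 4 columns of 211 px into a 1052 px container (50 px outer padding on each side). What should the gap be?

Take off 100 px of margins, leaving 952 px.
4 columns take 4·211 = 844 px; remaining 108 splits into 3 gaps.
g = 108 / 3 = 36 px.

36 px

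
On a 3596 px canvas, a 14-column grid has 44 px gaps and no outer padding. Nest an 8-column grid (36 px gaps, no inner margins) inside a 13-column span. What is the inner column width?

385.5 px

3596 − 13·44 = 3024; ÷14 gives c = 216 px.
Span of 13: 13·216 + 12·44 = 2808 + 528 = 3336 px.
8 columns + 7 gaps: 8d + 7·36 = 3336.
8d = 3336 − 252 = 3084, so d = 385.5 px.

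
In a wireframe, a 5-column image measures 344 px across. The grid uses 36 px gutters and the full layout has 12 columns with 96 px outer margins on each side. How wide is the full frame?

1068 px

5c + 4·36 = 344 → 5c = 200 → c = 40 px.
Frame = 2·96 + 12·40 + 11·36 = 192 + 480 + 396 = 1068 px.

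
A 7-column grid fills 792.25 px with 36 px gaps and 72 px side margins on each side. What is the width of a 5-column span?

452.75 px

Take off 144 px of margins, leaving 648.25 px.
Subtracting 6 gaps of 36 leaves 432.25 for 7 columns, so c = 61.75 px.
Span of 5: 5·61.75 + 4·36 = 308.75 + 144 = 452.75 px.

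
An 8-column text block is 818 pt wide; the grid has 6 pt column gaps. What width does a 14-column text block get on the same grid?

1436 pt

8c + 7·6 = 818 → 8c = 776 → c = 97 pt.
14-column span = 14·97 + 13·6 = 1436 pt.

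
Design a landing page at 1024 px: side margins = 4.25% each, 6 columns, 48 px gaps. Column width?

116.16 px

Margins: 4.25% × 1024 = 43.52 px each, so content = 1024 − 87.04 = 936.96 px.
Subtracting 5 gaps of 48 leaves 696.96 for 6 columns, so c = 116.16 px.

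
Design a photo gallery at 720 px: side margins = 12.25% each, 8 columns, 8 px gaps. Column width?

60.95 px

Margins: 12.25% × 720 = 88.2 px each, so content = 720 − 176.4 = 543.6 px.
Subtracting 7 gaps of 8 leaves 487.6 for 8 columns, so c = 60.95 px.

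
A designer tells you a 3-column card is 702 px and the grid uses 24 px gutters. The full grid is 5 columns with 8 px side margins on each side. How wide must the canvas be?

1202 px

3 columns + 2 gutters: 3c + 2·24 = 702.
3c = 702 − 48 = 654, so c = 218 px.
Adding margins, columns and gutters: 16 + 1090 + 96 = 1202 px.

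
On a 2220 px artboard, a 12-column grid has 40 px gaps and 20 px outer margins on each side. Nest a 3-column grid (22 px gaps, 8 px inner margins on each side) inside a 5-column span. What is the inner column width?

275 px

Subtract both margins: 2220 − 2·20 = 2180 px.
12c + 11·40 = 2180 → 12c = 1740 → c = 145 px.
5-column span = 5·145 + 4·40 = 885 px.
Inner content = 885 − 2·8 = 869 px.
Subtracting 2 gaps of 22 leaves 825 for 3 columns, so d = 275 px.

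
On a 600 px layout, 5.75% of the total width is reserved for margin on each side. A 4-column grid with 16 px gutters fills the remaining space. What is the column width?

120.75 px

Margins: 5.75% × 600 = 34.5 px each, so content = 600 − 69 = 531 px.
Subtracting 3 gutters of 16 leaves 483 for 4 columns, so c = 120.75 px.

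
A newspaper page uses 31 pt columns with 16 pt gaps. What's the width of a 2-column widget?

2-column span = 2·31 + 1·16 = 78 pt.

78 pt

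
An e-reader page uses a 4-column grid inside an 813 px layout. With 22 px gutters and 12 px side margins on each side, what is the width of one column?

Content width = 813 − 2·12 = 789 px.
Subtracting 3 gutters of 22 leaves 723 for 4 columns, so c = 180.75 px.

180.75 px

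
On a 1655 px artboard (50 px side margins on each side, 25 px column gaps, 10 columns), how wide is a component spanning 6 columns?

Inside the margins: 1655 − 100 = 1555 px.
Subtracting 9 column gaps of 25 leaves 1330 for 10 columns, so c = 133 px.
Span of 6: 6·133 + 5·25 = 798 + 125 = 923 px.

923 px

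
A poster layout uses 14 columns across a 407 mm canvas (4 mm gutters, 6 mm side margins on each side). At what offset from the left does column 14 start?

376.5 mm

Subtract both margins: 407 − 2·6 = 395 mm.
14c + 13·4 = 395 → 14c = 343 → c = 24.5 mm.
Column 14 starts at margin + 13·(column + gutter) = 6 + 13·28.5 = 376.5 mm.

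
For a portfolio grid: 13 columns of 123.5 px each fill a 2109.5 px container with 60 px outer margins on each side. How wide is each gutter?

Subtract both margins: 2109.5 − 2·60 = 1989.5 px.
13·123.5 + 12g = 1989.5 → 12g = 384 → g = 32 px.

32 px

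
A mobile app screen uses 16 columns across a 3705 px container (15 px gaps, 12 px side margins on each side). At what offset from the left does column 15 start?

3246 px

Inside the margins: 3705 − 24 = 3681 px.
16 columns + 15 gaps: 16c + 15·15 = 3681.
16c = 3681 − 225 = 3456, so c = 216 px.
Column 15 starts at margin + 14·(column + gutter) = 12 + 14·231 = 3246 px.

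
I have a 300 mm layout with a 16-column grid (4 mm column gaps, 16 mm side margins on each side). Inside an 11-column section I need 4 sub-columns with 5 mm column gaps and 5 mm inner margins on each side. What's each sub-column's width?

Take off 32 mm of margins, leaving 268 mm.
16c + 15·4 = 268 → 16c = 208 → c = 13 mm.
11-column span = 11·13 + 10·4 = 183 mm.
Inner content = 183 − 2·5 = 173 mm.
4 columns + 3 column gaps: 4d + 3·5 = 173.
4d = 173 − 15 = 158, so d = 39.5 mm.

39.5 mm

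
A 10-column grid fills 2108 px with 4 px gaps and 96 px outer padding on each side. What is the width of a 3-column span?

Take off 192 px of margins, leaving 1916 px.
Subtracting 9 gaps of 4 leaves 1880 for 10 columns, so c = 188 px.
Span of 3: 3·188 + 2·4 = 564 + 8 = 572 px.

572 px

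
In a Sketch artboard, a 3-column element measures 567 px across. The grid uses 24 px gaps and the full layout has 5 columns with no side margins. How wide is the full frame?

Subtracting 2 gaps of 24 leaves 519 for 3 columns, so c = 173 px.
Summing: 865 + 96 = 961 px.

961 px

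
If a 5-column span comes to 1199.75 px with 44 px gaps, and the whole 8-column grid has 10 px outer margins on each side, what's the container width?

1966 px

1199.75 − 4·44 = 1023.75; ÷5 gives c = 204.75 px.
Total width: 2·10 + 8·204.75 + 7·44 = 1966 px.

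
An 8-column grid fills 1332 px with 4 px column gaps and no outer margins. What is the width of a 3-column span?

497 px

8c + 7·4 = 1332 → 8c = 1304 → c = 163 px.
Span of 3: 3·163 + 2·4 = 489 + 8 = 497 px.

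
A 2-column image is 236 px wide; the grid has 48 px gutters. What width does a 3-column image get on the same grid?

2 columns + 1 gutter: 2c + 1·48 = 236.
2c = 236 − 48 = 188, so c = 94 px.
3-column span = 3·94 + 2·48 = 378 px.

378 px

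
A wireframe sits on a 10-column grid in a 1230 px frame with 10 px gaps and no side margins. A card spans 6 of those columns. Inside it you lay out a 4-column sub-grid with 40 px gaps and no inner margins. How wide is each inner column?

10 columns + 9 gaps: 10c + 9·10 = 1230.
10c = 1230 − 90 = 1140, so c = 114 px.
Span of 6: 6·114 + 5·10 = 684 + 50 = 734 px.
4 columns + 3 gaps: 4d + 3·40 = 734.
4d = 734 − 120 = 614, so d = 153.5 px.

153.5 px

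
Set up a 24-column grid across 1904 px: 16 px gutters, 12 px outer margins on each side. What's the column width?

63 px

Content width = 1904 − 2·12 = 1880 px.
Subtracting 23 gutters of 16 leaves 1512 for 24 columns, so c = 63 px.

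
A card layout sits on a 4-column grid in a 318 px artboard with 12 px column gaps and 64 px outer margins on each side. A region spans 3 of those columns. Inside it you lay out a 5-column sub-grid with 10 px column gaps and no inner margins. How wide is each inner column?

19.9 px

Subtract both margins: 318 − 2·64 = 190 px.
Subtracting 3 column gaps of 12 leaves 154 for 4 columns, so c = 38.5 px.
Span of 3: 3·38.5 + 2·12 = 115.5 + 24 = 139.5 px.
139.5 − 4·10 = 99.5; ÷5 gives d = 19.9 px.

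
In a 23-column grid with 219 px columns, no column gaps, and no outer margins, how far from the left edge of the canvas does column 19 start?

3942 px

No margin, so column 19 starts at 18·(column + gutter) = 18·219 = 3942 px.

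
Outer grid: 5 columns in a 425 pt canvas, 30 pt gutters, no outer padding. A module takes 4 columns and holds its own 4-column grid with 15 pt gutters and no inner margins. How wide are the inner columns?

72.25 pt

5c + 4·30 = 425 → 5c = 305 → c = 61 pt.
Span of 4: 4·61 + 3·30 = 244 + 90 = 334 pt.
Subtracting 3 gutters of 15 leaves 289 for 4 columns, so d = 72.25 pt.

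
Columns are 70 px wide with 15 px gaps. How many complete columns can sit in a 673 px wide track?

Each extra column adds 70 + 15 = 85 px.
(673 + 15) / 85 = 8.09, so 8 columns fit.

8 columns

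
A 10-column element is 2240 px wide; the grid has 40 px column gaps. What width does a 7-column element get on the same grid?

1556 px

10 columns + 9 column gaps: 10c + 9·40 = 2240.
10c = 2240 − 360 = 1880, so c = 188 px.
7-column span = 7·188 + 6·40 = 1556 px.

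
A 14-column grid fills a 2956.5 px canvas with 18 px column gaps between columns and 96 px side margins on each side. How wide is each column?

180.75 px

Content width = 2956.5 − 2·96 = 2764.5 px.
Subtracting 13 column gaps of 18 leaves 2530.5 for 14 columns, so c = 180.75 px.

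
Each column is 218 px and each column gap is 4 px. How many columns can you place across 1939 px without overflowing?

8 columns

Each extra column adds 218 + 4 = 222 px.
(1939 + 4) / 222 = 8.75, so 8 columns fit.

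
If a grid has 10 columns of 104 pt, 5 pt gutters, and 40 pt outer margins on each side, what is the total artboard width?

Total width: 2·40 + 10·104 + 9·5 = 1165 pt.

1165 pt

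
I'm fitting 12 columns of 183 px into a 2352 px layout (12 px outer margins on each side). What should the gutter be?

Subtract both margins: 2352 − 2·12 = 2328 px.
Columns use 2196 px, leaving 132 px across 11 gutters = 12 px each.

12 px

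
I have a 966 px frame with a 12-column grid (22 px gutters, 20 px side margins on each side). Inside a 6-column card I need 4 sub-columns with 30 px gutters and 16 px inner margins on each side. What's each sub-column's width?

82.5 px

Outer content = 966 − 2·20 = 926 px.
12 columns + 11 gutters: 12c + 11·22 = 926.
12c = 926 − 242 = 684, so c = 57 px.
Span of 6: 6·57 + 5·22 = 342 + 110 = 452 px.
Inner content = 452 − 2·16 = 420 px.
4 columns + 3 gutters: 4d + 3·30 = 420.
4d = 420 − 90 = 330, so d = 82.5 px.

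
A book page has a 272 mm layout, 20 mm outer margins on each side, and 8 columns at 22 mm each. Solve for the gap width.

8 mm

Take off 40 mm of margins, leaving 232 mm.
8 columns take 8·22 = 176 mm; remaining 56 splits into 7 gaps.
g = 56 / 7 = 8 mm.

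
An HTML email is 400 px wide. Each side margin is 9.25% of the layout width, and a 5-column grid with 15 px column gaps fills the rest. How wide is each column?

53.2 px

Margins: 9.25% × 400 = 37 px each, so content = 400 − 74 = 326 px.
5c + 4·15 = 326 → 5c = 266 → c = 53.2 px.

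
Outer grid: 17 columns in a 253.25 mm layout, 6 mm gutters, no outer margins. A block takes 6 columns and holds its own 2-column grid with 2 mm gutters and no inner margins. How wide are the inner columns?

17c + 16·6 = 253.25 → 17c = 157.25 → c = 9.25 mm.
6 columns plus 5 gutters: 55.5 + 30 = 85.5 mm.
2d + 1·2 = 85.5 → 2d = 83.5 → d = 41.75 mm.

41.75 mm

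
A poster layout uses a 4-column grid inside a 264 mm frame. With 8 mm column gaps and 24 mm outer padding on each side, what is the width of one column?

48 mm

Subtract both margins: 264 − 2·24 = 216 mm.
216 − 3·8 = 192; ÷4 gives c = 48 mm.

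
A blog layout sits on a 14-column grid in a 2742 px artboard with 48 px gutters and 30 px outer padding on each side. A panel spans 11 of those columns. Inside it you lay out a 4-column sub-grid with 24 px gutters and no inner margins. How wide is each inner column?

Outer content = 2742 − 2·30 = 2682 px.
14 columns + 13 gutters: 14c + 13·48 = 2682.
14c = 2682 − 624 = 2058, so c = 147 px.
11-column span = 11·147 + 10·48 = 2097 px.
4d + 3·24 = 2097 → 4d = 2025 → d = 506.25 px.

506.25 px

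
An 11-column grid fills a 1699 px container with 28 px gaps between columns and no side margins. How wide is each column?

11 columns + 10 gaps: 11c + 10·28 = 1699.
11c = 1699 − 280 = 1419, so c = 129 px.

129 px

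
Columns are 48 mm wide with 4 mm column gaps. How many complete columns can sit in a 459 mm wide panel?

8 columns

k columns need k·48 + (k−1)·4 = k·52 − 4.
k·52 − 4 ≤ 459 → k ≤ 463 / 52 ≈ 8.90, so k = 8.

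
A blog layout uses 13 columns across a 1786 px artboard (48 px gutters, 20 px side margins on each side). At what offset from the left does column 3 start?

Take off 40 px of margins, leaving 1746 px.
13 columns + 12 gutters: 13c + 12·48 = 1746.
13c = 1746 − 576 = 1170, so c = 90 px.
Before column 3: the margin + 2 columns + 2 gutters.
Offset = 20 + 2·(90 + 48) = 20 + 276 = 296 px.

296 px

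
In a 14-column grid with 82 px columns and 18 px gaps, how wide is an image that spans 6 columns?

Span of 6: 6·82 + 5·18 = 492 + 90 = 582 px.

582 px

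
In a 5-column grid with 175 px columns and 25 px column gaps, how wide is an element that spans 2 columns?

375 px

2 columns plus 1 column gap: 350 + 25 = 375 px.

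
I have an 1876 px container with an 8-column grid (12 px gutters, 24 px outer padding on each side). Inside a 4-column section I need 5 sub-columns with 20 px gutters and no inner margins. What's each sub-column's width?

165.6 px

Take off 48 px of margins, leaving 1828 px.
8 columns + 7 gutters: 8c + 7·12 = 1828.
8c = 1828 − 84 = 1744, so c = 218 px.
4 columns plus 3 gutters: 872 + 36 = 908 px.
5d + 4·20 = 908 → 5d = 828 → d = 165.6 px.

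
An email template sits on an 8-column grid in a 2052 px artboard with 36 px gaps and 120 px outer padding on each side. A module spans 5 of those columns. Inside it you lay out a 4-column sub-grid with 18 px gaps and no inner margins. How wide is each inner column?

266.25 px

Outer content = 2052 − 2·120 = 1812 px.
8c + 7·36 = 1812 → 8c = 1560 → c = 195 px.
5 columns plus 4 gaps: 975 + 144 = 1119 px.
Subtracting 3 gaps of 18 leaves 1065 for 4 columns, so d = 266.25 px.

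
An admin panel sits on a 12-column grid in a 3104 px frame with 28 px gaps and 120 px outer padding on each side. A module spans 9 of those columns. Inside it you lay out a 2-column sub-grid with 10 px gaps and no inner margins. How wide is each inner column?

1065.5 px

Subtract both margins: 3104 − 2·120 = 2864 px.
Subtracting 11 gaps of 28 leaves 2556 for 12 columns, so c = 213 px.
9 columns plus 8 gaps: 1917 + 224 = 2141 px.
2d + 1·10 = 2141 → 2d = 2131 → d = 1065.5 px.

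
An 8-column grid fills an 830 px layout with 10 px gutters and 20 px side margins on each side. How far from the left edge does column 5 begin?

Content = 830 − 2·20 = 790 px.
790 − 7·10 = 720; ÷8 gives c = 90 px.
Each column+gutter stride is 100 px; 4 of them past the 20 px margin is 20 + 400 = 420 px.

420 px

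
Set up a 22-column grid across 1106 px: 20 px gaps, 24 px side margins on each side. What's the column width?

29 px

Inside the margins: 1106 − 48 = 1058 px.
Subtracting 21 gaps of 20 leaves 638 for 22 columns, so c = 29 px.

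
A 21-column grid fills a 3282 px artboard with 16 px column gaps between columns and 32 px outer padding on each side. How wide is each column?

138 px

Subtract both margins: 3282 − 2·32 = 3218 px.
Subtracting 20 column gaps of 16 leaves 2898 for 21 columns, so c = 138 px.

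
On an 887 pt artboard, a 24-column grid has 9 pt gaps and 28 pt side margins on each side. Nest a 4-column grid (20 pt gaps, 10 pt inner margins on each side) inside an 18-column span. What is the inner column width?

135.25 pt

Outer content = 887 − 2·28 = 831 pt.
24c + 23·9 = 831 → 24c = 624 → c = 26 pt.
18-column span = 18·26 + 17·9 = 621 pt.
Inner content = 621 − 2·10 = 601 pt.
4 columns + 3 gaps: 4d + 3·20 = 601.
4d = 601 − 60 = 541, so d = 135.25 pt.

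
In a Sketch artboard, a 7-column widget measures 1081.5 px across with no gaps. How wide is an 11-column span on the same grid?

1081.5 / 7 = 154.5 px per column.
With no gaps, 11 columns span 11·154.5 = 1699.5 px.

1699.5 px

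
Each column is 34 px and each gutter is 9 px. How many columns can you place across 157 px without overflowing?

3 columns

Each extra column adds 34 + 9 = 43 px.
(157 + 9) / 43 = 3.86, so 3 columns fit.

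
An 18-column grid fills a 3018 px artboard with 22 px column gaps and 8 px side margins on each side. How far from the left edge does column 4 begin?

Inside the margins: 3018 − 16 = 3002 px.
18c + 17·22 = 3002 → 18c = 2628 → c = 146 px.
Column 4 starts at margin + 3·(column + gutter) = 8 + 3·168 = 512 px.

512 px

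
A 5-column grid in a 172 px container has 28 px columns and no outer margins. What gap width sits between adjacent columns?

Columns use 140 px, leaving 32 px across 4 gaps = 8 px each.

8 px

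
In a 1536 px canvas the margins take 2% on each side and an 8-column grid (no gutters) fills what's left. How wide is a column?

184.32 px

Margins: 2% × 1536 = 30.72 px each, so content = 1536 − 61.44 = 1474.56 px.
With no gutters, each column is 1474.56/8 = 184.32 px.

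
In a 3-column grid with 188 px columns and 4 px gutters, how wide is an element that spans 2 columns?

380 px

2 columns plus 1 gutter: 376 + 4 = 380 px.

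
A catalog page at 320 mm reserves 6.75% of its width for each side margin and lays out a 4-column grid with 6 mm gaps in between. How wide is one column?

320 × (1 − 2·6.75%) = 320 × 86.5% = 276.8 mm for the columns.
Subtracting 3 gaps of 6 leaves 258.8 for 4 columns, so c = 64.7 mm.

64.7 mm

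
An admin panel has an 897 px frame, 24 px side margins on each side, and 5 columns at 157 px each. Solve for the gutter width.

16 px

Content width = 897 − 2·24 = 849 px.
5 columns take 5·157 = 785 px; remaining 64 splits into 4 gutters.
g = 64 / 4 = 16 px.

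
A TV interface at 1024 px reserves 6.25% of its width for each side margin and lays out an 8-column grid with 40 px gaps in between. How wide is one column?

Each margin = 6.25% of 1024 = 64 px; content = 1024 − 2·64 = 896 px.
896 − 7·40 = 616; ÷8 gives c = 77 px.

77 px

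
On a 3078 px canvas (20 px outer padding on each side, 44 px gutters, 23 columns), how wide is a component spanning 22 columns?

Content width = 3078 − 2·20 = 3038 px.
3038 − 22·44 = 2070; ÷23 gives c = 90 px.
22 columns plus 21 gutters: 1980 + 924 = 2904 px.

2904 px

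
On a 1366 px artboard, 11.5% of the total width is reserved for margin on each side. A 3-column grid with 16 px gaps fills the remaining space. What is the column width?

Each margin = 11.5% of 1366 = 157.09 px; content = 1366 − 2·157.09 = 1051.82 px.
3c + 2·16 = 1051.82 → 3c = 1019.82 → c = 339.94 px.

339.94 px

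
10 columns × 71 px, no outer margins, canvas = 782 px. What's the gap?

Columns use 710 px, leaving 72 px across 9 gaps = 8 px each.

8 px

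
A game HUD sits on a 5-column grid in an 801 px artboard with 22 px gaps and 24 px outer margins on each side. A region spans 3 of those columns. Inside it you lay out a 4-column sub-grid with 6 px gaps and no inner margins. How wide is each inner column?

Subtract both margins: 801 − 2·24 = 753 px.
753 − 4·22 = 665; ÷5 gives c = 133 px.
Span of 3: 3·133 + 2·22 = 399 + 44 = 443 px.
4 columns + 3 gaps: 4d + 3·6 = 443.
4d = 443 − 18 = 425, so d = 106.25 px.

106.25 px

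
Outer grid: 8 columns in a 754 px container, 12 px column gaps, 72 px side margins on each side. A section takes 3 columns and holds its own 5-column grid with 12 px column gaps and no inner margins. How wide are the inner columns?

34.65 px

Take off 144 px of margins, leaving 610 px.
8 columns + 7 column gaps: 8c + 7·12 = 610.
8c = 610 − 84 = 526, so c = 65.75 px.
Span of 3: 3·65.75 + 2·12 = 197.25 + 24 = 221.25 px.
5 columns + 4 column gaps: 5d + 4·12 = 221.25.
5d = 221.25 − 48 = 173.25, so d = 34.65 px.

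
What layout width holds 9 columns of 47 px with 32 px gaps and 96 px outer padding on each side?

871 px

Adding margins, columns and gutters: 192 + 423 + 256 = 871 px.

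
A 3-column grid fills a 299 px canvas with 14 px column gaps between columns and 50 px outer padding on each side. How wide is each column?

Inside the margins: 299 − 100 = 199 px.
3c + 2·14 = 199 → 3c = 171 → c = 57 px.

57 px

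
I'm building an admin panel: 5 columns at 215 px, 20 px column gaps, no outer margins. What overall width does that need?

1155 px

Total width: 5·215 + 4·20 = 1155 px.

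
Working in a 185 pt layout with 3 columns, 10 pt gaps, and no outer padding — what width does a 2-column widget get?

120 pt

3c + 2·10 = 185 → 3c = 165 → c = 55 pt.
2-column span = 2·55 + 1·10 = 120 pt.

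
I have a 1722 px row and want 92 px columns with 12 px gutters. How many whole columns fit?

16 columns: 16·92 + 15·12 = 1652 px ≤ 1722.
17 columns: 1756 px > 1722. So 16.

16 columns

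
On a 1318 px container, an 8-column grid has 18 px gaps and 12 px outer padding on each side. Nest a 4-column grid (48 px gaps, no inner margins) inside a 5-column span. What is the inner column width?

Outer content = 1318 − 2·12 = 1294 px.
Subtracting 7 gaps of 18 leaves 1168 for 8 columns, so c = 146 px.
5-column span = 5·146 + 4·18 = 802 px.
4 columns + 3 gaps: 4d + 3·48 = 802.
4d = 802 − 144 = 658, so d = 164.5 px.

164.5 px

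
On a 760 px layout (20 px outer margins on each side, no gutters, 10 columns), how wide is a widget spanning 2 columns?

Take off 40 px of margins, leaving 720 px.
With no gutters, each column is 720/10 = 72 px.
With no gutters, 2 columns span 2·72 = 144 px.

144 px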